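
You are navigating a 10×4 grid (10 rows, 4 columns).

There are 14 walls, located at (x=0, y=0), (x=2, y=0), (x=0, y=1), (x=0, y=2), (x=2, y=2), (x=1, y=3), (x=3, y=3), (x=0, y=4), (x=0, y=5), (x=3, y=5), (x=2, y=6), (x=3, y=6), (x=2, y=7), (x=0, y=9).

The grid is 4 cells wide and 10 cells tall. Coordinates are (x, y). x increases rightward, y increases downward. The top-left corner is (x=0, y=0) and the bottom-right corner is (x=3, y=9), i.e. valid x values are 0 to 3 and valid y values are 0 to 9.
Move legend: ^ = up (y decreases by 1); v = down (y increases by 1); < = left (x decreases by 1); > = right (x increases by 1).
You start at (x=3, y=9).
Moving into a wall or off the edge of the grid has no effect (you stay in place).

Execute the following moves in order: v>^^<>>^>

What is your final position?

Start: (x=3, y=9)
  v (down): blocked, stay at (x=3, y=9)
  > (right): blocked, stay at (x=3, y=9)
  ^ (up): (x=3, y=9) -> (x=3, y=8)
  ^ (up): (x=3, y=8) -> (x=3, y=7)
  < (left): blocked, stay at (x=3, y=7)
  > (right): blocked, stay at (x=3, y=7)
  > (right): blocked, stay at (x=3, y=7)
  ^ (up): blocked, stay at (x=3, y=7)
  > (right): blocked, stay at (x=3, y=7)
Final: (x=3, y=7)

Answer: Final position: (x=3, y=7)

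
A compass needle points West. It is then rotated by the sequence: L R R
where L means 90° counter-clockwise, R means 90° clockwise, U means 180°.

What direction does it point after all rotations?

Start: West
  L (left (90° counter-clockwise)) -> South
  R (right (90° clockwise)) -> West
  R (right (90° clockwise)) -> North
Final: North

Answer: Final heading: North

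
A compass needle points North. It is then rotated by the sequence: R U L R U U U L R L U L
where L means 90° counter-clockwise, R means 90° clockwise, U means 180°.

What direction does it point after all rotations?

Start: North
  R (right (90° clockwise)) -> East
  U (U-turn (180°)) -> West
  L (left (90° counter-clockwise)) -> South
  R (right (90° clockwise)) -> West
  U (U-turn (180°)) -> East
  U (U-turn (180°)) -> West
  U (U-turn (180°)) -> East
  L (left (90° counter-clockwise)) -> North
  R (right (90° clockwise)) -> East
  L (left (90° counter-clockwise)) -> North
  U (U-turn (180°)) -> South
  L (left (90° counter-clockwise)) -> East
Final: East

Answer: Final heading: East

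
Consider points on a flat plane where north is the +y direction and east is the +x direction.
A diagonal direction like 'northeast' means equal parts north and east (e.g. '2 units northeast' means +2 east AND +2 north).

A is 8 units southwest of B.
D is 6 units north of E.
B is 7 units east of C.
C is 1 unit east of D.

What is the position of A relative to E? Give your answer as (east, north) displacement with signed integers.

Place E at the origin (east=0, north=0).
  D is 6 units north of E: delta (east=+0, north=+6); D at (east=0, north=6).
  C is 1 unit east of D: delta (east=+1, north=+0); C at (east=1, north=6).
  B is 7 units east of C: delta (east=+7, north=+0); B at (east=8, north=6).
  A is 8 units southwest of B: delta (east=-8, north=-8); A at (east=0, north=-2).
Therefore A relative to E: (east=0, north=-2).

Answer: A is at (east=0, north=-2) relative to E.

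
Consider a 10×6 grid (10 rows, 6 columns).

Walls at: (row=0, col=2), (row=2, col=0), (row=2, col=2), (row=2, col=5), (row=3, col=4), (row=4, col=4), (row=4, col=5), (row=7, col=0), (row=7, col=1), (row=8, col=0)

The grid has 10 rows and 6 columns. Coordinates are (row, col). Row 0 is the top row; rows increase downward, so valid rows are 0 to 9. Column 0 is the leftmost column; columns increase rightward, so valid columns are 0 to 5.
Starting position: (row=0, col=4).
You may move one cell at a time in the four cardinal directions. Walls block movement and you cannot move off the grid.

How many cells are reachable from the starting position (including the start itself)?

BFS flood-fill from (row=0, col=4):
  Distance 0: (row=0, col=4)
  Distance 1: (row=0, col=3), (row=0, col=5), (row=1, col=4)
  Distance 2: (row=1, col=3), (row=1, col=5), (row=2, col=4)
  Distance 3: (row=1, col=2), (row=2, col=3)
  Distance 4: (row=1, col=1), (row=3, col=3)
  Distance 5: (row=0, col=1), (row=1, col=0), (row=2, col=1), (row=3, col=2), (row=4, col=3)
  Distance 6: (row=0, col=0), (row=3, col=1), (row=4, col=2), (row=5, col=3)
  Distance 7: (row=3, col=0), (row=4, col=1), (row=5, col=2), (row=5, col=4), (row=6, col=3)
  Distance 8: (row=4, col=0), (row=5, col=1), (row=5, col=5), (row=6, col=2), (row=6, col=4), (row=7, col=3)
  Distance 9: (row=5, col=0), (row=6, col=1), (row=6, col=5), (row=7, col=2), (row=7, col=4), (row=8, col=3)
  Distance 10: (row=6, col=0), (row=7, col=5), (row=8, col=2), (row=8, col=4), (row=9, col=3)
  Distance 11: (row=8, col=1), (row=8, col=5), (row=9, col=2), (row=9, col=4)
  Distance 12: (row=9, col=1), (row=9, col=5)
  Distance 13: (row=9, col=0)
Total reachable: 49 (grid has 50 open cells total)

Answer: Reachable cells: 49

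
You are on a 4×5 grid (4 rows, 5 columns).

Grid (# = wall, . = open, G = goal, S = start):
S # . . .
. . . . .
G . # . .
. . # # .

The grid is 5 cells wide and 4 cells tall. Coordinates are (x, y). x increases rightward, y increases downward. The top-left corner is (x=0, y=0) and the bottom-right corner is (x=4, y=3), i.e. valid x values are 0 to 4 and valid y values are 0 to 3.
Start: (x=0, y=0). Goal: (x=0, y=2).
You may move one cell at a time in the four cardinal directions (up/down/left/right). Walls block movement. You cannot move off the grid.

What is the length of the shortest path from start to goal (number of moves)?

Answer: Shortest path length: 2

Derivation:
BFS from (x=0, y=0) until reaching (x=0, y=2):
  Distance 0: (x=0, y=0)
  Distance 1: (x=0, y=1)
  Distance 2: (x=1, y=1), (x=0, y=2)  <- goal reached here
One shortest path (2 moves): (x=0, y=0) -> (x=0, y=1) -> (x=0, y=2)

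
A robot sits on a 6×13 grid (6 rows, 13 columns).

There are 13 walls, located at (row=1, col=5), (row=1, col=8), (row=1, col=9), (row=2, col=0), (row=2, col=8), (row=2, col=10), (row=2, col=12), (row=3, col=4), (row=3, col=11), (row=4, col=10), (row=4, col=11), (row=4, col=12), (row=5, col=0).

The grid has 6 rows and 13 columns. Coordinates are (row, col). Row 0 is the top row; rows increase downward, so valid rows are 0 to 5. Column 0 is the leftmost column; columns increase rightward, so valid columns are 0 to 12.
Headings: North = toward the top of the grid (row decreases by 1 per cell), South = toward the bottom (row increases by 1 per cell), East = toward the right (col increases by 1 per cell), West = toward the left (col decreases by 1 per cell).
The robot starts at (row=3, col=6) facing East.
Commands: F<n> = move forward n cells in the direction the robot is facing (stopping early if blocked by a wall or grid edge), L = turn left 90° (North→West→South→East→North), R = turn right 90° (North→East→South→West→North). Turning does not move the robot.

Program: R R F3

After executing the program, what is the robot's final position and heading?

Answer: Final position: (row=3, col=5), facing West

Derivation:
Start: (row=3, col=6), facing East
  R: turn right, now facing South
  R: turn right, now facing West
  F3: move forward 1/3 (blocked), now at (row=3, col=5)
Final: (row=3, col=5), facing West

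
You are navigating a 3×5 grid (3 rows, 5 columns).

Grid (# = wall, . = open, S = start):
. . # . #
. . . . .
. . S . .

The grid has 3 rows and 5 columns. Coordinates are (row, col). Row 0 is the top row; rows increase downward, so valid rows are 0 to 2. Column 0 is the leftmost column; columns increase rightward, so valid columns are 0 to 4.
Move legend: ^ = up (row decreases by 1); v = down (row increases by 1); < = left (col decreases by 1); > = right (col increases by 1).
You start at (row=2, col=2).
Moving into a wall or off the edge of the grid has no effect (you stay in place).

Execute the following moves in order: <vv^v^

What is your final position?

Start: (row=2, col=2)
  < (left): (row=2, col=2) -> (row=2, col=1)
  v (down): blocked, stay at (row=2, col=1)
  v (down): blocked, stay at (row=2, col=1)
  ^ (up): (row=2, col=1) -> (row=1, col=1)
  v (down): (row=1, col=1) -> (row=2, col=1)
  ^ (up): (row=2, col=1) -> (row=1, col=1)
Final: (row=1, col=1)

Answer: Final position: (row=1, col=1)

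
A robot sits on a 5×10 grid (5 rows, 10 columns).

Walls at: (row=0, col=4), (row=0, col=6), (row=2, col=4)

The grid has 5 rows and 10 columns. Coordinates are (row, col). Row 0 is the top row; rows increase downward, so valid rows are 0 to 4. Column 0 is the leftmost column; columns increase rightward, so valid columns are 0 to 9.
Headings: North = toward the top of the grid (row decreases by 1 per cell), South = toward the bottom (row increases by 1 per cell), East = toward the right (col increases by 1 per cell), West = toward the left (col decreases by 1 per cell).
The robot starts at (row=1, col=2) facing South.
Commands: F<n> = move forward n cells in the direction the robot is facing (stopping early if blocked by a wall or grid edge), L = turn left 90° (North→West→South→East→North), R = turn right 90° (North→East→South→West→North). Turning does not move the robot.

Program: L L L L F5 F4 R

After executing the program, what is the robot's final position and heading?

Answer: Final position: (row=4, col=2), facing West

Derivation:
Start: (row=1, col=2), facing South
  L: turn left, now facing East
  L: turn left, now facing North
  L: turn left, now facing West
  L: turn left, now facing South
  F5: move forward 3/5 (blocked), now at (row=4, col=2)
  F4: move forward 0/4 (blocked), now at (row=4, col=2)
  R: turn right, now facing West
Final: (row=4, col=2), facing West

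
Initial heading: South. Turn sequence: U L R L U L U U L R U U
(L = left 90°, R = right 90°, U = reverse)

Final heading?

Answer: Final heading: North

Derivation:
Start: South
  U (U-turn (180°)) -> North
  L (left (90° counter-clockwise)) -> West
  R (right (90° clockwise)) -> North
  L (left (90° counter-clockwise)) -> West
  U (U-turn (180°)) -> East
  L (left (90° counter-clockwise)) -> North
  U (U-turn (180°)) -> South
  U (U-turn (180°)) -> North
  L (left (90° counter-clockwise)) -> West
  R (right (90° clockwise)) -> North
  U (U-turn (180°)) -> South
  U (U-turn (180°)) -> North
Final: North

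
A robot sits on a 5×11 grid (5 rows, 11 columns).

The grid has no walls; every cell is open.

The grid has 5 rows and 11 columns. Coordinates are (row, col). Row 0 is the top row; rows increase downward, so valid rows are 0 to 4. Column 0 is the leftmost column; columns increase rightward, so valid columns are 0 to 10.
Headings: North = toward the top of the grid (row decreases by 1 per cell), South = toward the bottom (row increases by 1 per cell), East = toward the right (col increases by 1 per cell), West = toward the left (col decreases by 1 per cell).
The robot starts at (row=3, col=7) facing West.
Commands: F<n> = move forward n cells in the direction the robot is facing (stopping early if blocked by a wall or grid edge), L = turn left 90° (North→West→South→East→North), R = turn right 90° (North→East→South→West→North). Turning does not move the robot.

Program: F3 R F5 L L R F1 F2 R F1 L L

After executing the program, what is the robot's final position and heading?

Answer: Final position: (row=0, col=1), facing South

Derivation:
Start: (row=3, col=7), facing West
  F3: move forward 3, now at (row=3, col=4)
  R: turn right, now facing North
  F5: move forward 3/5 (blocked), now at (row=0, col=4)
  L: turn left, now facing West
  L: turn left, now facing South
  R: turn right, now facing West
  F1: move forward 1, now at (row=0, col=3)
  F2: move forward 2, now at (row=0, col=1)
  R: turn right, now facing North
  F1: move forward 0/1 (blocked), now at (row=0, col=1)
  L: turn left, now facing West
  L: turn left, now facing South
Final: (row=0, col=1), facing South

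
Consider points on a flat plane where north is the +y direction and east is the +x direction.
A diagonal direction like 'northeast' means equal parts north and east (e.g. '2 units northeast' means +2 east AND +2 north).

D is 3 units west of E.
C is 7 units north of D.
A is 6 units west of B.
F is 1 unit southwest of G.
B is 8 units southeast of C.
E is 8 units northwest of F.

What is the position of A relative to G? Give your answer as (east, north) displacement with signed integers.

Answer: A is at (east=-10, north=6) relative to G.

Derivation:
Place G at the origin (east=0, north=0).
  F is 1 unit southwest of G: delta (east=-1, north=-1); F at (east=-1, north=-1).
  E is 8 units northwest of F: delta (east=-8, north=+8); E at (east=-9, north=7).
  D is 3 units west of E: delta (east=-3, north=+0); D at (east=-12, north=7).
  C is 7 units north of D: delta (east=+0, north=+7); C at (east=-12, north=14).
  B is 8 units southeast of C: delta (east=+8, north=-8); B at (east=-4, north=6).
  A is 6 units west of B: delta (east=-6, north=+0); A at (east=-10, north=6).
Therefore A relative to G: (east=-10, north=6).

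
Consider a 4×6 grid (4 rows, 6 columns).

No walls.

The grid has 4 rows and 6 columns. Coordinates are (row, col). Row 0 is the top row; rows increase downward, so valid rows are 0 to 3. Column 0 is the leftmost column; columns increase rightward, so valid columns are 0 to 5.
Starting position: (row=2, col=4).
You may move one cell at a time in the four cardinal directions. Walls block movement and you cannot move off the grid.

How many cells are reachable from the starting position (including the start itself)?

BFS flood-fill from (row=2, col=4):
  Distance 0: (row=2, col=4)
  Distance 1: (row=1, col=4), (row=2, col=3), (row=2, col=5), (row=3, col=4)
  Distance 2: (row=0, col=4), (row=1, col=3), (row=1, col=5), (row=2, col=2), (row=3, col=3), (row=3, col=5)
  Distance 3: (row=0, col=3), (row=0, col=5), (row=1, col=2), (row=2, col=1), (row=3, col=2)
  Distance 4: (row=0, col=2), (row=1, col=1), (row=2, col=0), (row=3, col=1)
  Distance 5: (row=0, col=1), (row=1, col=0), (row=3, col=0)
  Distance 6: (row=0, col=0)
Total reachable: 24 (grid has 24 open cells total)

Answer: Reachable cells: 24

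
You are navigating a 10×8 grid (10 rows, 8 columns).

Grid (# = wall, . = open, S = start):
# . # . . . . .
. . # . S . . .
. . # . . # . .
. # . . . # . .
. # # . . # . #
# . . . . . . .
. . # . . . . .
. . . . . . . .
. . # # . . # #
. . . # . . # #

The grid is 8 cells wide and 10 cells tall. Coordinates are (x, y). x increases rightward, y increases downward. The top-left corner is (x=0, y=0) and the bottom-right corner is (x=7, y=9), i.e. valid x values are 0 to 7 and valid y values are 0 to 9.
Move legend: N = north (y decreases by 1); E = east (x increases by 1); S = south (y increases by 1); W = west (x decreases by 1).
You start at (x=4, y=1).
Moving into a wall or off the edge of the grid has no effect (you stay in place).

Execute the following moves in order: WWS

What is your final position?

Start: (x=4, y=1)
  W (west): (x=4, y=1) -> (x=3, y=1)
  W (west): blocked, stay at (x=3, y=1)
  S (south): (x=3, y=1) -> (x=3, y=2)
Final: (x=3, y=2)

Answer: Final position: (x=3, y=2)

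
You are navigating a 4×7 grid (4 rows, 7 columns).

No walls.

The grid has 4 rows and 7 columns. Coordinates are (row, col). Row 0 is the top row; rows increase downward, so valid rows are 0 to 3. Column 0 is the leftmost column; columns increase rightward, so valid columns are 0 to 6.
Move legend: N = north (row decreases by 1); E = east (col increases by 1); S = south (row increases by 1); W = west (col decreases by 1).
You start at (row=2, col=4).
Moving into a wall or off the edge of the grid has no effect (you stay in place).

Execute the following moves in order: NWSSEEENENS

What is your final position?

Start: (row=2, col=4)
  N (north): (row=2, col=4) -> (row=1, col=4)
  W (west): (row=1, col=4) -> (row=1, col=3)
  S (south): (row=1, col=3) -> (row=2, col=3)
  S (south): (row=2, col=3) -> (row=3, col=3)
  E (east): (row=3, col=3) -> (row=3, col=4)
  E (east): (row=3, col=4) -> (row=3, col=5)
  E (east): (row=3, col=5) -> (row=3, col=6)
  N (north): (row=3, col=6) -> (row=2, col=6)
  E (east): blocked, stay at (row=2, col=6)
  N (north): (row=2, col=6) -> (row=1, col=6)
  S (south): (row=1, col=6) -> (row=2, col=6)
Final: (row=2, col=6)

Answer: Final position: (row=2, col=6)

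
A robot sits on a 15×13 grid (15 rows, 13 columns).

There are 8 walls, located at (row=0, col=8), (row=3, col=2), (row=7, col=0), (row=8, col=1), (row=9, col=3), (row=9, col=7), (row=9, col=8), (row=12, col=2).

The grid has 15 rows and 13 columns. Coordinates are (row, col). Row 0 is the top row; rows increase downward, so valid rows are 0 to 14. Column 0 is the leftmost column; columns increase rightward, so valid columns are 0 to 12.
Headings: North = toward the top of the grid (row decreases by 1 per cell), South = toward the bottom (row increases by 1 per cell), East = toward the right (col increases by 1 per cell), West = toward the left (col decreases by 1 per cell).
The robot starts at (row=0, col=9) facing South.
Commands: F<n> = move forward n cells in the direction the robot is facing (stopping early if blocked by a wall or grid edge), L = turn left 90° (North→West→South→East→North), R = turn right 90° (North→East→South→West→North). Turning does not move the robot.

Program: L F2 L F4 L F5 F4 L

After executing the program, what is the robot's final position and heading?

Start: (row=0, col=9), facing South
  L: turn left, now facing East
  F2: move forward 2, now at (row=0, col=11)
  L: turn left, now facing North
  F4: move forward 0/4 (blocked), now at (row=0, col=11)
  L: turn left, now facing West
  F5: move forward 2/5 (blocked), now at (row=0, col=9)
  F4: move forward 0/4 (blocked), now at (row=0, col=9)
  L: turn left, now facing South
Final: (row=0, col=9), facing South

Answer: Final position: (row=0, col=9), facing South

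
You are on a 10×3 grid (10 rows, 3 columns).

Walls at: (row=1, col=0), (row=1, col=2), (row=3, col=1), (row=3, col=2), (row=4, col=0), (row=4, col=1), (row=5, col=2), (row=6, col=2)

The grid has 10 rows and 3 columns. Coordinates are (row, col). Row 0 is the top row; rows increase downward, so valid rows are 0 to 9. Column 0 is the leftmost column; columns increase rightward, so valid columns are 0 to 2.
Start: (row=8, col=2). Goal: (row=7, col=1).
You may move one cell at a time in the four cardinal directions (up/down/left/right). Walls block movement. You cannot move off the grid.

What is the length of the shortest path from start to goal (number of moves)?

BFS from (row=8, col=2) until reaching (row=7, col=1):
  Distance 0: (row=8, col=2)
  Distance 1: (row=7, col=2), (row=8, col=1), (row=9, col=2)
  Distance 2: (row=7, col=1), (row=8, col=0), (row=9, col=1)  <- goal reached here
One shortest path (2 moves): (row=8, col=2) -> (row=8, col=1) -> (row=7, col=1)

Answer: Shortest path length: 2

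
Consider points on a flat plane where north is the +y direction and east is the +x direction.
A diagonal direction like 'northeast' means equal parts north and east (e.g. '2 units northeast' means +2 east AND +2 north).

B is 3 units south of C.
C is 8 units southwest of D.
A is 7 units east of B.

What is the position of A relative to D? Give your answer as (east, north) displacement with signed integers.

Place D at the origin (east=0, north=0).
  C is 8 units southwest of D: delta (east=-8, north=-8); C at (east=-8, north=-8).
  B is 3 units south of C: delta (east=+0, north=-3); B at (east=-8, north=-11).
  A is 7 units east of B: delta (east=+7, north=+0); A at (east=-1, north=-11).
Therefore A relative to D: (east=-1, north=-11).

Answer: A is at (east=-1, north=-11) relative to D.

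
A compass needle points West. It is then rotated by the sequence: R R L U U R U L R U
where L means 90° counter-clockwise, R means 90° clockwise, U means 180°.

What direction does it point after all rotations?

Start: West
  R (right (90° clockwise)) -> North
  R (right (90° clockwise)) -> East
  L (left (90° counter-clockwise)) -> North
  U (U-turn (180°)) -> South
  U (U-turn (180°)) -> North
  R (right (90° clockwise)) -> East
  U (U-turn (180°)) -> West
  L (left (90° counter-clockwise)) -> South
  R (right (90° clockwise)) -> West
  U (U-turn (180°)) -> East
Final: East

Answer: Final heading: East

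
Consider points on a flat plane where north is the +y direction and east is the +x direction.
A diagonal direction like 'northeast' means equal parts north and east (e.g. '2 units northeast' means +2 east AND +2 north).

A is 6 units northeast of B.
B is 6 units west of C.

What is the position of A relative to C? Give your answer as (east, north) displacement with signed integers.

Answer: A is at (east=0, north=6) relative to C.

Derivation:
Place C at the origin (east=0, north=0).
  B is 6 units west of C: delta (east=-6, north=+0); B at (east=-6, north=0).
  A is 6 units northeast of B: delta (east=+6, north=+6); A at (east=0, north=6).
Therefore A relative to C: (east=0, north=6).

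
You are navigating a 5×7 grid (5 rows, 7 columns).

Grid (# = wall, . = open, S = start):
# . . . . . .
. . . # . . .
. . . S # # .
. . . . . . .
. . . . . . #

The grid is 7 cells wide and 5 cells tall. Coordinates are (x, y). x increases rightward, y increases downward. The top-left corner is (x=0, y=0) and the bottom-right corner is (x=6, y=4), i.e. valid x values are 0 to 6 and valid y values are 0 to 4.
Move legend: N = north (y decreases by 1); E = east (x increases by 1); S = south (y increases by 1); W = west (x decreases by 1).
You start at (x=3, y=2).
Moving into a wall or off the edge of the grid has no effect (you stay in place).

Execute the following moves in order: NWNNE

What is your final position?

Start: (x=3, y=2)
  N (north): blocked, stay at (x=3, y=2)
  W (west): (x=3, y=2) -> (x=2, y=2)
  N (north): (x=2, y=2) -> (x=2, y=1)
  N (north): (x=2, y=1) -> (x=2, y=0)
  E (east): (x=2, y=0) -> (x=3, y=0)
Final: (x=3, y=0)

Answer: Final position: (x=3, y=0)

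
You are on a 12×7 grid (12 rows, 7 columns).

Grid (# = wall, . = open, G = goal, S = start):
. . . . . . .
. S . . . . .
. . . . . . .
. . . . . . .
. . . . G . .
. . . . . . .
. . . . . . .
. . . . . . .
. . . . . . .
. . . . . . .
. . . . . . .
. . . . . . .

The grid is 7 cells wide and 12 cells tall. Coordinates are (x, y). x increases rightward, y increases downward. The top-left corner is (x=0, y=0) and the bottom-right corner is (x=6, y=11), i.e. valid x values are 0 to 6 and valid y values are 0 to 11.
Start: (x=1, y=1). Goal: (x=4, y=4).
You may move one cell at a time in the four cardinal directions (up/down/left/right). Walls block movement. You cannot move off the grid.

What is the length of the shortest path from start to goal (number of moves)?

Answer: Shortest path length: 6

Derivation:
BFS from (x=1, y=1) until reaching (x=4, y=4):
  Distance 0: (x=1, y=1)
  Distance 1: (x=1, y=0), (x=0, y=1), (x=2, y=1), (x=1, y=2)
  Distance 2: (x=0, y=0), (x=2, y=0), (x=3, y=1), (x=0, y=2), (x=2, y=2), (x=1, y=3)
  Distance 3: (x=3, y=0), (x=4, y=1), (x=3, y=2), (x=0, y=3), (x=2, y=3), (x=1, y=4)
  Distance 4: (x=4, y=0), (x=5, y=1), (x=4, y=2), (x=3, y=3), (x=0, y=4), (x=2, y=4), (x=1, y=5)
  Distance 5: (x=5, y=0), (x=6, y=1), (x=5, y=2), (x=4, y=3), (x=3, y=4), (x=0, y=5), (x=2, y=5), (x=1, y=6)
  Distance 6: (x=6, y=0), (x=6, y=2), (x=5, y=3), (x=4, y=4), (x=3, y=5), (x=0, y=6), (x=2, y=6), (x=1, y=7)  <- goal reached here
One shortest path (6 moves): (x=1, y=1) -> (x=2, y=1) -> (x=3, y=1) -> (x=4, y=1) -> (x=4, y=2) -> (x=4, y=3) -> (x=4, y=4)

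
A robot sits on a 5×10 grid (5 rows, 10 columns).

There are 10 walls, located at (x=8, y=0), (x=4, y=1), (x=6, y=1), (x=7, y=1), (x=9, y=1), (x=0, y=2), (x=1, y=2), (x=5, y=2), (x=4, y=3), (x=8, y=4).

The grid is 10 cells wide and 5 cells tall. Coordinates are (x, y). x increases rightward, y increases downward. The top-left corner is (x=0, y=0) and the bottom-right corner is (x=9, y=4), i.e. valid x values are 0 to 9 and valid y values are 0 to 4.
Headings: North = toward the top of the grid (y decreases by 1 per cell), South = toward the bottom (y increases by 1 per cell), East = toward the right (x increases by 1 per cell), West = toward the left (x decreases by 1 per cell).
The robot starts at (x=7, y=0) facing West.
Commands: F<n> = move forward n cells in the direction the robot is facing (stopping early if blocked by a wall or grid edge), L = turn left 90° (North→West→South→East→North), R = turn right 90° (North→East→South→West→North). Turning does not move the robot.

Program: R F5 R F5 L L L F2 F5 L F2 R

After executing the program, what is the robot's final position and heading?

Answer: Final position: (x=7, y=0), facing South

Derivation:
Start: (x=7, y=0), facing West
  R: turn right, now facing North
  F5: move forward 0/5 (blocked), now at (x=7, y=0)
  R: turn right, now facing East
  F5: move forward 0/5 (blocked), now at (x=7, y=0)
  L: turn left, now facing North
  L: turn left, now facing West
  L: turn left, now facing South
  F2: move forward 0/2 (blocked), now at (x=7, y=0)
  F5: move forward 0/5 (blocked), now at (x=7, y=0)
  L: turn left, now facing East
  F2: move forward 0/2 (blocked), now at (x=7, y=0)
  R: turn right, now facing South
Final: (x=7, y=0), facing South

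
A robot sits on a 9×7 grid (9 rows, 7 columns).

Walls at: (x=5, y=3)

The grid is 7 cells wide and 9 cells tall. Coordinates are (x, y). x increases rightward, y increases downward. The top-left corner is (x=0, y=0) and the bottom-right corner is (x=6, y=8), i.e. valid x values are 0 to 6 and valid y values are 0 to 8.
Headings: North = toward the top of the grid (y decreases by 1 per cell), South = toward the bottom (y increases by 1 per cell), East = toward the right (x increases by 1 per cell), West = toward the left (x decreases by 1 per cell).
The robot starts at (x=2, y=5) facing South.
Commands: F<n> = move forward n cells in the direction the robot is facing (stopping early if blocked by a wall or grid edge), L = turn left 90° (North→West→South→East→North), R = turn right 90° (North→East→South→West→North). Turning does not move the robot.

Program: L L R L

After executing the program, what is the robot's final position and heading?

Answer: Final position: (x=2, y=5), facing North

Derivation:
Start: (x=2, y=5), facing South
  L: turn left, now facing East
  L: turn left, now facing North
  R: turn right, now facing East
  L: turn left, now facing North
Final: (x=2, y=5), facing North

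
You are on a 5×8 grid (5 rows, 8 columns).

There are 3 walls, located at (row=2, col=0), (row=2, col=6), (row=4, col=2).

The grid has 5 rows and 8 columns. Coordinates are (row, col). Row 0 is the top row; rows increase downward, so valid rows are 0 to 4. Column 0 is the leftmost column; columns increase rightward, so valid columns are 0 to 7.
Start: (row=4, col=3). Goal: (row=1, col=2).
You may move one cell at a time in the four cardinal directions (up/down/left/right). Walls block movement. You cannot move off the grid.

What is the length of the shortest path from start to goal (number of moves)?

Answer: Shortest path length: 4

Derivation:
BFS from (row=4, col=3) until reaching (row=1, col=2):
  Distance 0: (row=4, col=3)
  Distance 1: (row=3, col=3), (row=4, col=4)
  Distance 2: (row=2, col=3), (row=3, col=2), (row=3, col=4), (row=4, col=5)
  Distance 3: (row=1, col=3), (row=2, col=2), (row=2, col=4), (row=3, col=1), (row=3, col=5), (row=4, col=6)
  Distance 4: (row=0, col=3), (row=1, col=2), (row=1, col=4), (row=2, col=1), (row=2, col=5), (row=3, col=0), (row=3, col=6), (row=4, col=1), (row=4, col=7)  <- goal reached here
One shortest path (4 moves): (row=4, col=3) -> (row=3, col=3) -> (row=3, col=2) -> (row=2, col=2) -> (row=1, col=2)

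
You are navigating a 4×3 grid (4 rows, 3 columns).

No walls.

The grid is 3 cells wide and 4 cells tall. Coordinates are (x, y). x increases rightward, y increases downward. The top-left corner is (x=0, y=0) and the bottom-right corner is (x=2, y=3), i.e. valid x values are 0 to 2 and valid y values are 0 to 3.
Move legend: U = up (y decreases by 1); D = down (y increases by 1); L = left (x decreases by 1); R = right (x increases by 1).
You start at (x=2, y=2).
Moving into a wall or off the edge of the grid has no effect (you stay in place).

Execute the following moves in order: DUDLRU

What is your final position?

Start: (x=2, y=2)
  D (down): (x=2, y=2) -> (x=2, y=3)
  U (up): (x=2, y=3) -> (x=2, y=2)
  D (down): (x=2, y=2) -> (x=2, y=3)
  L (left): (x=2, y=3) -> (x=1, y=3)
  R (right): (x=1, y=3) -> (x=2, y=3)
  U (up): (x=2, y=3) -> (x=2, y=2)
Final: (x=2, y=2)

Answer: Final position: (x=2, y=2)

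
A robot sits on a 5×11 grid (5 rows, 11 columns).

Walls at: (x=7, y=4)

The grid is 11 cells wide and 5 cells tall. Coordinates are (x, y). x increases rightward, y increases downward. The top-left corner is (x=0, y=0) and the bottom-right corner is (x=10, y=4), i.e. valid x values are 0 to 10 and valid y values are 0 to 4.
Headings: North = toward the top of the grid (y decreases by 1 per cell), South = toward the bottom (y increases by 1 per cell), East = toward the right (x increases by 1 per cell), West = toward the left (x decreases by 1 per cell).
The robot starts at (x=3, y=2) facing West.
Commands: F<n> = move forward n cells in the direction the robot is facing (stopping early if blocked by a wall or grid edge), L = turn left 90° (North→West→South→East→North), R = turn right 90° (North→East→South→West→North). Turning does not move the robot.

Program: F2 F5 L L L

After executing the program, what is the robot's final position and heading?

Start: (x=3, y=2), facing West
  F2: move forward 2, now at (x=1, y=2)
  F5: move forward 1/5 (blocked), now at (x=0, y=2)
  L: turn left, now facing South
  L: turn left, now facing East
  L: turn left, now facing North
Final: (x=0, y=2), facing North

Answer: Final position: (x=0, y=2), facing North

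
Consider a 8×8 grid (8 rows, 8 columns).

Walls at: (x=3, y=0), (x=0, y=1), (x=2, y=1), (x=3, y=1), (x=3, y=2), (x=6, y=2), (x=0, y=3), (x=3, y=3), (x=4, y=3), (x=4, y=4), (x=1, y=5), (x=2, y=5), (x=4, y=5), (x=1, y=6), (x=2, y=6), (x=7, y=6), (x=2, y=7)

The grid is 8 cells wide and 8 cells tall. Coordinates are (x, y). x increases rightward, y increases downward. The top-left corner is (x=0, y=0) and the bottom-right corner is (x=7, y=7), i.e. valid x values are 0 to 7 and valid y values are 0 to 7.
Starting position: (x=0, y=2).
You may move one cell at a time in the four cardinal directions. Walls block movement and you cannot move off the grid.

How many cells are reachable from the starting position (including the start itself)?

BFS flood-fill from (x=0, y=2):
  Distance 0: (x=0, y=2)
  Distance 1: (x=1, y=2)
  Distance 2: (x=1, y=1), (x=2, y=2), (x=1, y=3)
  Distance 3: (x=1, y=0), (x=2, y=3), (x=1, y=4)
  Distance 4: (x=0, y=0), (x=2, y=0), (x=0, y=4), (x=2, y=4)
  Distance 5: (x=3, y=4), (x=0, y=5)
  Distance 6: (x=3, y=5), (x=0, y=6)
  Distance 7: (x=3, y=6), (x=0, y=7)
  Distance 8: (x=4, y=6), (x=1, y=7), (x=3, y=7)
  Distance 9: (x=5, y=6), (x=4, y=7)
  Distance 10: (x=5, y=5), (x=6, y=6), (x=5, y=7)
  Distance 11: (x=5, y=4), (x=6, y=5), (x=6, y=7)
  Distance 12: (x=5, y=3), (x=6, y=4), (x=7, y=5), (x=7, y=7)
  Distance 13: (x=5, y=2), (x=6, y=3), (x=7, y=4)
  Distance 14: (x=5, y=1), (x=4, y=2), (x=7, y=3)
  Distance 15: (x=5, y=0), (x=4, y=1), (x=6, y=1), (x=7, y=2)
  Distance 16: (x=4, y=0), (x=6, y=0), (x=7, y=1)
  Distance 17: (x=7, y=0)
Total reachable: 47 (grid has 47 open cells total)

Answer: Reachable cells: 47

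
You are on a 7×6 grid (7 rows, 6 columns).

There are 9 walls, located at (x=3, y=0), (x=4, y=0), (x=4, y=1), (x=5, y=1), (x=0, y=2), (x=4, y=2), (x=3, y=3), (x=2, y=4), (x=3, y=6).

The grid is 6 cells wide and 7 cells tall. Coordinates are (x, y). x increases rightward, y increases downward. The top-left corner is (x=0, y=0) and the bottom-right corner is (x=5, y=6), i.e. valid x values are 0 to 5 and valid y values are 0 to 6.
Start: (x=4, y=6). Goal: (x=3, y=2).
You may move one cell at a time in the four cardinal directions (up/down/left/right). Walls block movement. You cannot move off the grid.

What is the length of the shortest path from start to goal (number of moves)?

Answer: Shortest path length: 9

Derivation:
BFS from (x=4, y=6) until reaching (x=3, y=2):
  Distance 0: (x=4, y=6)
  Distance 1: (x=4, y=5), (x=5, y=6)
  Distance 2: (x=4, y=4), (x=3, y=5), (x=5, y=5)
  Distance 3: (x=4, y=3), (x=3, y=4), (x=5, y=4), (x=2, y=5)
  Distance 4: (x=5, y=3), (x=1, y=5), (x=2, y=6)
  Distance 5: (x=5, y=2), (x=1, y=4), (x=0, y=5), (x=1, y=6)
  Distance 6: (x=1, y=3), (x=0, y=4), (x=0, y=6)
  Distance 7: (x=1, y=2), (x=0, y=3), (x=2, y=3)
  Distance 8: (x=1, y=1), (x=2, y=2)
  Distance 9: (x=1, y=0), (x=0, y=1), (x=2, y=1), (x=3, y=2)  <- goal reached here
One shortest path (9 moves): (x=4, y=6) -> (x=4, y=5) -> (x=3, y=5) -> (x=2, y=5) -> (x=1, y=5) -> (x=1, y=4) -> (x=1, y=3) -> (x=2, y=3) -> (x=2, y=2) -> (x=3, y=2)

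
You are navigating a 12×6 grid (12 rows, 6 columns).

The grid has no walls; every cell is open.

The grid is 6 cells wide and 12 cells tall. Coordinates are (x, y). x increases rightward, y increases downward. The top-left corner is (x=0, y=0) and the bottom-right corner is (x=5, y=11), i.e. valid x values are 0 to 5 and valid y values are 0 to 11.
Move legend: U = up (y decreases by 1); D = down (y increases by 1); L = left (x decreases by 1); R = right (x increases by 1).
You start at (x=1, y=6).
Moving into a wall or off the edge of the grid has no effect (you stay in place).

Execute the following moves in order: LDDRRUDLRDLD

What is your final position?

Start: (x=1, y=6)
  L (left): (x=1, y=6) -> (x=0, y=6)
  D (down): (x=0, y=6) -> (x=0, y=7)
  D (down): (x=0, y=7) -> (x=0, y=8)
  R (right): (x=0, y=8) -> (x=1, y=8)
  R (right): (x=1, y=8) -> (x=2, y=8)
  U (up): (x=2, y=8) -> (x=2, y=7)
  D (down): (x=2, y=7) -> (x=2, y=8)
  L (left): (x=2, y=8) -> (x=1, y=8)
  R (right): (x=1, y=8) -> (x=2, y=8)
  D (down): (x=2, y=8) -> (x=2, y=9)
  L (left): (x=2, y=9) -> (x=1, y=9)
  D (down): (x=1, y=9) -> (x=1, y=10)
Final: (x=1, y=10)

Answer: Final position: (x=1, y=10)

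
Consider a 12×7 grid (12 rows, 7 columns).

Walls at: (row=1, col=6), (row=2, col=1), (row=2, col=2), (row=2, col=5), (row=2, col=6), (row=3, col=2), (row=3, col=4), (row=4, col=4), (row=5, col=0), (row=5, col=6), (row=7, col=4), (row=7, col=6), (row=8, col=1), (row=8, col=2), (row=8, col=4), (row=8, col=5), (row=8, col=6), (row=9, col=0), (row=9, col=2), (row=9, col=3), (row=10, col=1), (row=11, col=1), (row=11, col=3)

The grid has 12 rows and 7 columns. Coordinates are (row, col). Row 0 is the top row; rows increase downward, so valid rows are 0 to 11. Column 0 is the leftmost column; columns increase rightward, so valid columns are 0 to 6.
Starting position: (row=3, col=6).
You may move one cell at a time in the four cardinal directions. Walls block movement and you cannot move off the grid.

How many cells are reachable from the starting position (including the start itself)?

Answer: Reachable cells: 46

Derivation:
BFS flood-fill from (row=3, col=6):
  Distance 0: (row=3, col=6)
  Distance 1: (row=3, col=5), (row=4, col=6)
  Distance 2: (row=4, col=5)
  Distance 3: (row=5, col=5)
  Distance 4: (row=5, col=4), (row=6, col=5)
  Distance 5: (row=5, col=3), (row=6, col=4), (row=6, col=6), (row=7, col=5)
  Distance 6: (row=4, col=3), (row=5, col=2), (row=6, col=3)
  Distance 7: (row=3, col=3), (row=4, col=2), (row=5, col=1), (row=6, col=2), (row=7, col=3)
  Distance 8: (row=2, col=3), (row=4, col=1), (row=6, col=1), (row=7, col=2), (row=8, col=3)
  Distance 9: (row=1, col=3), (row=2, col=4), (row=3, col=1), (row=4, col=0), (row=6, col=0), (row=7, col=1)
  Distance 10: (row=0, col=3), (row=1, col=2), (row=1, col=4), (row=3, col=0), (row=7, col=0)
  Distance 11: (row=0, col=2), (row=0, col=4), (row=1, col=1), (row=1, col=5), (row=2, col=0), (row=8, col=0)
  Distance 12: (row=0, col=1), (row=0, col=5), (row=1, col=0)
  Distance 13: (row=0, col=0), (row=0, col=6)
Total reachable: 46 (grid has 61 open cells total)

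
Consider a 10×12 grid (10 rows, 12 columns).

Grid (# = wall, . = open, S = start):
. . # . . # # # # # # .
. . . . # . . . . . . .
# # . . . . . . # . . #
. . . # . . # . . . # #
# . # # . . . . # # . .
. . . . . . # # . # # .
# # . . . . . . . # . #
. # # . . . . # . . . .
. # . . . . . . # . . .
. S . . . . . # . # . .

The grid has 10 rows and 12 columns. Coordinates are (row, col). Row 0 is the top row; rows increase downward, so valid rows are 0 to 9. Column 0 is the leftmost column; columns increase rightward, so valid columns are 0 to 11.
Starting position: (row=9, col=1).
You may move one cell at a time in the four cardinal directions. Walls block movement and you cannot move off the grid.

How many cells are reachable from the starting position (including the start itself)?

Answer: Reachable cells: 80

Derivation:
BFS flood-fill from (row=9, col=1):
  Distance 0: (row=9, col=1)
  Distance 1: (row=9, col=0), (row=9, col=2)
  Distance 2: (row=8, col=0), (row=8, col=2), (row=9, col=3)
  Distance 3: (row=7, col=0), (row=8, col=3), (row=9, col=4)
  Distance 4: (row=7, col=3), (row=8, col=4), (row=9, col=5)
  Distance 5: (row=6, col=3), (row=7, col=4), (row=8, col=5), (row=9, col=6)
  Distance 6: (row=5, col=3), (row=6, col=2), (row=6, col=4), (row=7, col=5), (row=8, col=6)
  Distance 7: (row=5, col=2), (row=5, col=4), (row=6, col=5), (row=7, col=6), (row=8, col=7)
  Distance 8: (row=4, col=4), (row=5, col=1), (row=5, col=5), (row=6, col=6)
  Distance 9: (row=3, col=4), (row=4, col=1), (row=4, col=5), (row=5, col=0), (row=6, col=7)
  Distance 10: (row=2, col=4), (row=3, col=1), (row=3, col=5), (row=4, col=6), (row=6, col=8)
  Distance 11: (row=2, col=3), (row=2, col=5), (row=3, col=0), (row=3, col=2), (row=4, col=7), (row=5, col=8), (row=7, col=8)
  Distance 12: (row=1, col=3), (row=1, col=5), (row=2, col=2), (row=2, col=6), (row=3, col=7), (row=7, col=9)
  Distance 13: (row=0, col=3), (row=1, col=2), (row=1, col=6), (row=2, col=7), (row=3, col=8), (row=7, col=10), (row=8, col=9)
  Distance 14: (row=0, col=4), (row=1, col=1), (row=1, col=7), (row=3, col=9), (row=6, col=10), (row=7, col=11), (row=8, col=10)
  Distance 15: (row=0, col=1), (row=1, col=0), (row=1, col=8), (row=2, col=9), (row=8, col=11), (row=9, col=10)
  Distance 16: (row=0, col=0), (row=1, col=9), (row=2, col=10), (row=9, col=11)
  Distance 17: (row=1, col=10)
  Distance 18: (row=1, col=11)
  Distance 19: (row=0, col=11)
Total reachable: 80 (grid has 84 open cells total)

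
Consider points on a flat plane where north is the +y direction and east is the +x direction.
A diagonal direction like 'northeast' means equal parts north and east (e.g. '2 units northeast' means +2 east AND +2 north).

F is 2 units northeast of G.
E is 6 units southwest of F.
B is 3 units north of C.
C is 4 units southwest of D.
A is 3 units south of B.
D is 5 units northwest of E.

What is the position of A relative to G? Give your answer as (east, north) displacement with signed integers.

Place G at the origin (east=0, north=0).
  F is 2 units northeast of G: delta (east=+2, north=+2); F at (east=2, north=2).
  E is 6 units southwest of F: delta (east=-6, north=-6); E at (east=-4, north=-4).
  D is 5 units northwest of E: delta (east=-5, north=+5); D at (east=-9, north=1).
  C is 4 units southwest of D: delta (east=-4, north=-4); C at (east=-13, north=-3).
  B is 3 units north of C: delta (east=+0, north=+3); B at (east=-13, north=0).
  A is 3 units south of B: delta (east=+0, north=-3); A at (east=-13, north=-3).
Therefore A relative to G: (east=-13, north=-3).

Answer: A is at (east=-13, north=-3) relative to G.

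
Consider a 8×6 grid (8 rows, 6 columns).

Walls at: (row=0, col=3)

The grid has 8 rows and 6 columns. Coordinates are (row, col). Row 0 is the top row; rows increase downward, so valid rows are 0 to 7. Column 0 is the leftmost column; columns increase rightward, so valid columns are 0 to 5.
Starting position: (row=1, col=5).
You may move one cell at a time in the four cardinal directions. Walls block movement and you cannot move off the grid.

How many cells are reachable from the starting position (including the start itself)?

BFS flood-fill from (row=1, col=5):
  Distance 0: (row=1, col=5)
  Distance 1: (row=0, col=5), (row=1, col=4), (row=2, col=5)
  Distance 2: (row=0, col=4), (row=1, col=3), (row=2, col=4), (row=3, col=5)
  Distance 3: (row=1, col=2), (row=2, col=3), (row=3, col=4), (row=4, col=5)
  Distance 4: (row=0, col=2), (row=1, col=1), (row=2, col=2), (row=3, col=3), (row=4, col=4), (row=5, col=5)
  Distance 5: (row=0, col=1), (row=1, col=0), (row=2, col=1), (row=3, col=2), (row=4, col=3), (row=5, col=4), (row=6, col=5)
  Distance 6: (row=0, col=0), (row=2, col=0), (row=3, col=1), (row=4, col=2), (row=5, col=3), (row=6, col=4), (row=7, col=5)
  Distance 7: (row=3, col=0), (row=4, col=1), (row=5, col=2), (row=6, col=3), (row=7, col=4)
  Distance 8: (row=4, col=0), (row=5, col=1), (row=6, col=2), (row=7, col=3)
  Distance 9: (row=5, col=0), (row=6, col=1), (row=7, col=2)
  Distance 10: (row=6, col=0), (row=7, col=1)
  Distance 11: (row=7, col=0)
Total reachable: 47 (grid has 47 open cells total)

Answer: Reachable cells: 47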